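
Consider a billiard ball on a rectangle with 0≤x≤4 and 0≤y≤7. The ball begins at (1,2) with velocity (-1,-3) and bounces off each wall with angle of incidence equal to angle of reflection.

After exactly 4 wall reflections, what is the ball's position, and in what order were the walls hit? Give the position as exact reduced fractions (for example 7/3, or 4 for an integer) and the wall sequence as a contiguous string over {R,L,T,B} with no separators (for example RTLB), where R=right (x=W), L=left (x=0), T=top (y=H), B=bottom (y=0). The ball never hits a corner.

1. t=2/3 → B at (1/3,0); v=(-1,3)
2. t=1/3 → L at (0,1); v=(1,3)
3. t=2 → T at (2,7); v=(1,-3)
4. t=2 → R at (4,1); v=(-1,-3)

Final position: (4,1)
Wall sequence: BLTR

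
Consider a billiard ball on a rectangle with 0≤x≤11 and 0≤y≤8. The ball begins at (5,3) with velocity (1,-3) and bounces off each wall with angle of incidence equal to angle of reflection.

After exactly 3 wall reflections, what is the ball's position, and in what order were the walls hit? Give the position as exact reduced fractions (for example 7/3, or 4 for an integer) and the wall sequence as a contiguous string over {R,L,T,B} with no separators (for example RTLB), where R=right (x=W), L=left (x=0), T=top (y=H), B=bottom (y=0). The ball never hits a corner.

1. t=1 → B at (6,0); v=(1,3)
2. t=8/3 → T at (26/3,8); v=(1,-3)
3. t=7/3 → R at (11,1); v=(-1,-3)

Final position: (11,1)
Wall sequence: BTR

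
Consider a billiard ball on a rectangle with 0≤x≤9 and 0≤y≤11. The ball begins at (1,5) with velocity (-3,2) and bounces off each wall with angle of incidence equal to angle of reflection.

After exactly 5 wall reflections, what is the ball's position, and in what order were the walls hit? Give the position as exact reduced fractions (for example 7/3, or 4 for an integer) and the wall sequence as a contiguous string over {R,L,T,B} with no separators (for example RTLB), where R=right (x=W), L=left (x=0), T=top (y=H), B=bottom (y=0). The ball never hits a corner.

Final position: (13/2,0)
Wall sequence: LTRLB

1. t=1/3 → L at (0,17/3); v=(3,2)
2. t=8/3 → T at (8,11); v=(3,-2)
3. t=1/3 → R at (9,31/3); v=(-3,-2)
4. t=3 → L at (0,13/3); v=(3,-2)
5. t=13/6 → B at (13/2,0); v=(3,2)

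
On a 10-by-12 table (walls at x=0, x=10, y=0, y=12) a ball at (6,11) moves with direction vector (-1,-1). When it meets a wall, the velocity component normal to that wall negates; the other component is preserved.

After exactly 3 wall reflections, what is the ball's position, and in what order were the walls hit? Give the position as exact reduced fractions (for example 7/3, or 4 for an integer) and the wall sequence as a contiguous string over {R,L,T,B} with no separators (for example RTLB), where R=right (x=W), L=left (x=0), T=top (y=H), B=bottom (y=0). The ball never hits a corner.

1. t=6 → L at (0,5); v=(1,-1)
2. t=5 → B at (5,0); v=(1,1)
3. t=5 → R at (10,5); v=(-1,1)

Final position: (10,5)
Wall sequence: LBR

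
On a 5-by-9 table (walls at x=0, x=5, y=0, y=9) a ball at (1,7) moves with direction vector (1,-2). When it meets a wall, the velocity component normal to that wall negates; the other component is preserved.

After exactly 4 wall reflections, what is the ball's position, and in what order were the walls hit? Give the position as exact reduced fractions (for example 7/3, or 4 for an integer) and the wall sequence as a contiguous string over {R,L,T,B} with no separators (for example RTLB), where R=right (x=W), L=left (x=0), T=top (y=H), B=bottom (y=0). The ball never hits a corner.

Final position: (0,7)
Wall sequence: BRTL

1. t=7/2 → B at (9/2,0); v=(1,2)
2. t=1/2 → R at (5,1); v=(-1,2)
3. t=4 → T at (1,9); v=(-1,-2)
4. t=1 → L at (0,7); v=(1,-2)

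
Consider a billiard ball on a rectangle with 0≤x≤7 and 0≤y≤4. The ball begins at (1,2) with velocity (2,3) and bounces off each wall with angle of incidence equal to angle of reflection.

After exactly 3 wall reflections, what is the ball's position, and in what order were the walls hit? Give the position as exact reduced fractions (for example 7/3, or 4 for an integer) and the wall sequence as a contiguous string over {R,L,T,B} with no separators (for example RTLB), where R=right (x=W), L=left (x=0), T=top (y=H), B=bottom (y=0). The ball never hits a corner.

1. t=2/3 → T at (7/3,4); v=(2,-3)
2. t=4/3 → B at (5,0); v=(2,3)
3. t=1 → R at (7,3); v=(-2,3)

Final position: (7,3)
Wall sequence: TBR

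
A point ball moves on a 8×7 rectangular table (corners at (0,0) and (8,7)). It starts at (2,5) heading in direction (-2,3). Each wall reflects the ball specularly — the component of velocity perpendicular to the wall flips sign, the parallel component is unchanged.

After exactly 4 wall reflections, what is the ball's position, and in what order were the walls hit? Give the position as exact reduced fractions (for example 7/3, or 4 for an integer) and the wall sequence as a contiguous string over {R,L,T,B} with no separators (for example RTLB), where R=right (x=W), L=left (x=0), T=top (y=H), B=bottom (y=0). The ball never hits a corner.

Final position: (8,6)
Wall sequence: TLBR

1. t=2/3 → T at (2/3,7); v=(-2,-3)
2. t=1/3 → L at (0,6); v=(2,-3)
3. t=2 → B at (4,0); v=(2,3)
4. t=2 → R at (8,6); v=(-2,3)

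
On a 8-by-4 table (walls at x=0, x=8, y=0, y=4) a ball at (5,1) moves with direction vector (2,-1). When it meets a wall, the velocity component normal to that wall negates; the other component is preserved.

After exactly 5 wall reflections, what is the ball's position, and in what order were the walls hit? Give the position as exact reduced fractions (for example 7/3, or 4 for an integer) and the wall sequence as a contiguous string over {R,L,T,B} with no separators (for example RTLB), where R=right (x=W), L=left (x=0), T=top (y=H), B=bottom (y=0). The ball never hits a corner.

1. t=1 → B at (7,0); v=(2,1)
2. t=1/2 → R at (8,1/2); v=(-2,1)
3. t=7/2 → T at (1,4); v=(-2,-1)
4. t=1/2 → L at (0,7/2); v=(2,-1)
5. t=7/2 → B at (7,0); v=(2,1)

Final position: (7,0)
Wall sequence: BRTLB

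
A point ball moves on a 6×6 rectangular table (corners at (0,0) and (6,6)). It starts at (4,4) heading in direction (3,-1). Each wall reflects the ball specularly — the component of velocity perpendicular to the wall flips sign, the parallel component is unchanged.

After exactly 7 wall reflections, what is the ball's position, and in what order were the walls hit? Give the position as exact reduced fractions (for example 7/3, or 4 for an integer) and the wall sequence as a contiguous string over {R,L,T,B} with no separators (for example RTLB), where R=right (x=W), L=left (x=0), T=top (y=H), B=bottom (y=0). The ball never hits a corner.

1. t=2/3 → R at (6,10/3); v=(-3,-1)
2. t=2 → L at (0,4/3); v=(3,-1)
3. t=4/3 → B at (4,0); v=(3,1)
4. t=2/3 → R at (6,2/3); v=(-3,1)
5. t=2 → L at (0,8/3); v=(3,1)
6. t=2 → R at (6,14/3); v=(-3,1)
7. t=4/3 → T at (2,6); v=(-3,-1)

Final position: (2,6)
Wall sequence: RLBRLRT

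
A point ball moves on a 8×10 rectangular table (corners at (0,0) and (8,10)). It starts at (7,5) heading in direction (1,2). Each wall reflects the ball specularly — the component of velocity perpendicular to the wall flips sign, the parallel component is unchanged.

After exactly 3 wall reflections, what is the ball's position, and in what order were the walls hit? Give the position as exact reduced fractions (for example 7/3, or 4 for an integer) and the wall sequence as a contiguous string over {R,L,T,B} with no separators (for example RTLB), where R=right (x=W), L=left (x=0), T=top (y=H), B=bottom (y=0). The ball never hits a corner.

Final position: (3/2,0)
Wall sequence: RTB

1. t=1 → R at (8,7); v=(-1,2)
2. t=3/2 → T at (13/2,10); v=(-1,-2)
3. t=5 → B at (3/2,0); v=(-1,2)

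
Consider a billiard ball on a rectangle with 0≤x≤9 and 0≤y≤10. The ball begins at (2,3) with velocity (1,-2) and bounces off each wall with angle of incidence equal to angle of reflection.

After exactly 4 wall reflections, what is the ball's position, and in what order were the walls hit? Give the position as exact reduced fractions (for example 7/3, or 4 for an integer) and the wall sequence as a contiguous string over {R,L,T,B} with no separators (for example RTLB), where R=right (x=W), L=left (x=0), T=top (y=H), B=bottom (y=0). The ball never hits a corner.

1. t=3/2 → B at (7/2,0); v=(1,2)
2. t=5 → T at (17/2,10); v=(1,-2)
3. t=1/2 → R at (9,9); v=(-1,-2)
4. t=9/2 → B at (9/2,0); v=(-1,2)

Final position: (9/2,0)
Wall sequence: BTRB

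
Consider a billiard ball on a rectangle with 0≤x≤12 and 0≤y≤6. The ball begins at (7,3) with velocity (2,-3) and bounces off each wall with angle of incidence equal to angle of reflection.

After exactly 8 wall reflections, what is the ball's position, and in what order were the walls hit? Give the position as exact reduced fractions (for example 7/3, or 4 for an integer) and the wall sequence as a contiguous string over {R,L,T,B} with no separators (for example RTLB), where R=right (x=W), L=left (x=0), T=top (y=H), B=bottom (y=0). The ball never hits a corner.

1. t=1 → B at (9,0); v=(2,3)
2. t=3/2 → R at (12,9/2); v=(-2,3)
3. t=1/2 → T at (11,6); v=(-2,-3)
4. t=2 → B at (7,0); v=(-2,3)
5. t=2 → T at (3,6); v=(-2,-3)
6. t=3/2 → L at (0,3/2); v=(2,-3)
7. t=1/2 → B at (1,0); v=(2,3)
8. t=2 → T at (5,6); v=(2,-3)

Final position: (5,6)
Wall sequence: BRTBTLBT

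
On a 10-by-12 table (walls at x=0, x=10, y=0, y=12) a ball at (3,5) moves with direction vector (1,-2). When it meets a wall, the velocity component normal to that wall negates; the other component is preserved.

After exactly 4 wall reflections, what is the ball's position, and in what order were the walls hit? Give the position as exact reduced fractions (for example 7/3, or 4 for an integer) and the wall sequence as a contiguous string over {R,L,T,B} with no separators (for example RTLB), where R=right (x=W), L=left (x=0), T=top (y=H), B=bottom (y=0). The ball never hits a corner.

Final position: (5/2,0)
Wall sequence: BRTB

1. t=5/2 → B at (11/2,0); v=(1,2)
2. t=9/2 → R at (10,9); v=(-1,2)
3. t=3/2 → T at (17/2,12); v=(-1,-2)
4. t=6 → B at (5/2,0); v=(-1,2)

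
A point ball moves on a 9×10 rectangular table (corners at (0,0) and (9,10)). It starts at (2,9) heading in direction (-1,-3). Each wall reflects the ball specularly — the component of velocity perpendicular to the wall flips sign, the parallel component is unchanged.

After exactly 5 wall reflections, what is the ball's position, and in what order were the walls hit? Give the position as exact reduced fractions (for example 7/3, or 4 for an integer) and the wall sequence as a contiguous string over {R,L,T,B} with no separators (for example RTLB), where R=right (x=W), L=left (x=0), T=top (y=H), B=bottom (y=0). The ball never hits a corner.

1. t=2 → L at (0,3); v=(1,-3)
2. t=1 → B at (1,0); v=(1,3)
3. t=10/3 → T at (13/3,10); v=(1,-3)
4. t=10/3 → B at (23/3,0); v=(1,3)
5. t=4/3 → R at (9,4); v=(-1,3)

Final position: (9,4)
Wall sequence: LBTBR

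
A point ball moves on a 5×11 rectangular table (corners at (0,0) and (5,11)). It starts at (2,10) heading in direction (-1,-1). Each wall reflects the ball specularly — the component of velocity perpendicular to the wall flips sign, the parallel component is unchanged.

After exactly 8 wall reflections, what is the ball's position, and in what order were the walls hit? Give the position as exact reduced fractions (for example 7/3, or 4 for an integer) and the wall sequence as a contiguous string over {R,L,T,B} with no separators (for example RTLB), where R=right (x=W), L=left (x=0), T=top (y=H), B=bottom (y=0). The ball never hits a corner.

1. t=2 → L at (0,8); v=(1,-1)
2. t=5 → R at (5,3); v=(-1,-1)
3. t=3 → B at (2,0); v=(-1,1)
4. t=2 → L at (0,2); v=(1,1)
5. t=5 → R at (5,7); v=(-1,1)
6. t=4 → T at (1,11); v=(-1,-1)
7. t=1 → L at (0,10); v=(1,-1)
8. t=5 → R at (5,5); v=(-1,-1)

Final position: (5,5)
Wall sequence: LRBLRTLR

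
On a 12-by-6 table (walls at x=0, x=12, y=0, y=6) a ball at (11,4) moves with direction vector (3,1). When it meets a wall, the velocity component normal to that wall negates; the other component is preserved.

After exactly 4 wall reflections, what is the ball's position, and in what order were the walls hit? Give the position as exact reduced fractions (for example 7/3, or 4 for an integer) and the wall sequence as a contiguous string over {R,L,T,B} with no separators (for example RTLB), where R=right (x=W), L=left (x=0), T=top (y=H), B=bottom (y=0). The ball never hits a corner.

1. t=1/3 → R at (12,13/3); v=(-3,1)
2. t=5/3 → T at (7,6); v=(-3,-1)
3. t=7/3 → L at (0,11/3); v=(3,-1)
4. t=11/3 → B at (11,0); v=(3,1)

Final position: (11,0)
Wall sequence: RTLB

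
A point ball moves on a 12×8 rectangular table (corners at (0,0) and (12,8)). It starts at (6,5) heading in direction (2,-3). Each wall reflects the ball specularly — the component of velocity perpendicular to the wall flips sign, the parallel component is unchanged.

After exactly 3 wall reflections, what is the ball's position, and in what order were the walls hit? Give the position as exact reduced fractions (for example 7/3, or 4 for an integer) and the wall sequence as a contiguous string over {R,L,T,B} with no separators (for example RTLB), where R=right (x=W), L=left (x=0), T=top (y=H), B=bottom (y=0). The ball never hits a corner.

1. t=5/3 → B at (28/3,0); v=(2,3)
2. t=4/3 → R at (12,4); v=(-2,3)
3. t=4/3 → T at (28/3,8); v=(-2,-3)

Final position: (28/3,8)
Wall sequence: BRT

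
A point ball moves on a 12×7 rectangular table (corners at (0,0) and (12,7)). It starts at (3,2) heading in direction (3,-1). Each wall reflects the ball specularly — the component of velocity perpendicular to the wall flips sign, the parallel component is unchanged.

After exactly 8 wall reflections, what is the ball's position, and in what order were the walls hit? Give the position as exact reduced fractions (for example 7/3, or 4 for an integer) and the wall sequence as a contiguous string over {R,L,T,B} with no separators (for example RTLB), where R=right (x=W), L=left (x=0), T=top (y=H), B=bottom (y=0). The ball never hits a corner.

1. t=2 → B at (9,0); v=(3,1)
2. t=1 → R at (12,1); v=(-3,1)
3. t=4 → L at (0,5); v=(3,1)
4. t=2 → T at (6,7); v=(3,-1)
5. t=2 → R at (12,5); v=(-3,-1)
6. t=4 → L at (0,1); v=(3,-1)
7. t=1 → B at (3,0); v=(3,1)
8. t=3 → R at (12,3); v=(-3,1)

Final position: (12,3)
Wall sequence: BRLTRLBR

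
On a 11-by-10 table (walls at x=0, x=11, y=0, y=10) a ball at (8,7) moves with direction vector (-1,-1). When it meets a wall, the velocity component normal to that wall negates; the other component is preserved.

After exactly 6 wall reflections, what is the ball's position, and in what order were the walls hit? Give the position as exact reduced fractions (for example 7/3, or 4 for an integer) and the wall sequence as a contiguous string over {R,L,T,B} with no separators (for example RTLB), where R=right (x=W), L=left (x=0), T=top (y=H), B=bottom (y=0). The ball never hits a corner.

1. t=7 → B at (1,0); v=(-1,1)
2. t=1 → L at (0,1); v=(1,1)
3. t=9 → T at (9,10); v=(1,-1)
4. t=2 → R at (11,8); v=(-1,-1)
5. t=8 → B at (3,0); v=(-1,1)
6. t=3 → L at (0,3); v=(1,1)

Final position: (0,3)
Wall sequence: BLTRBL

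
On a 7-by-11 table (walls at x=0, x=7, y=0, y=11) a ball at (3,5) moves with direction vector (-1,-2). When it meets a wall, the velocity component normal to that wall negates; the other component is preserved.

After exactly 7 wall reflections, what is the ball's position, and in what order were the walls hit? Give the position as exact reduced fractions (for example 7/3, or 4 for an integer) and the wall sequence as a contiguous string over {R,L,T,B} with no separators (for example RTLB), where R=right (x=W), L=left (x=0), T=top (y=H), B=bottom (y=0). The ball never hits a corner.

Final position: (2,11)
Wall sequence: BLTRBLT

1. t=5/2 → B at (1/2,0); v=(-1,2)
2. t=1/2 → L at (0,1); v=(1,2)
3. t=5 → T at (5,11); v=(1,-2)
4. t=2 → R at (7,7); v=(-1,-2)
5. t=7/2 → B at (7/2,0); v=(-1,2)
6. t=7/2 → L at (0,7); v=(1,2)
7. t=2 → T at (2,11); v=(1,-2)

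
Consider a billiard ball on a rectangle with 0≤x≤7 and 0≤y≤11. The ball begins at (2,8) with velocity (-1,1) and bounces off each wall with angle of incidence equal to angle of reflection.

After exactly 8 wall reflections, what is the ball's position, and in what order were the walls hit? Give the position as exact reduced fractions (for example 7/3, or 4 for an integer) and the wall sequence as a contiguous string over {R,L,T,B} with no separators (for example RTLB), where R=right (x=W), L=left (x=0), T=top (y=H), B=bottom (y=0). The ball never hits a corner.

1. t=2 → L at (0,10); v=(1,1)
2. t=1 → T at (1,11); v=(1,-1)
3. t=6 → R at (7,5); v=(-1,-1)
4. t=5 → B at (2,0); v=(-1,1)
5. t=2 → L at (0,2); v=(1,1)
6. t=7 → R at (7,9); v=(-1,1)
7. t=2 → T at (5,11); v=(-1,-1)
8. t=5 → L at (0,6); v=(1,-1)

Final position: (0,6)
Wall sequence: LTRBLRTL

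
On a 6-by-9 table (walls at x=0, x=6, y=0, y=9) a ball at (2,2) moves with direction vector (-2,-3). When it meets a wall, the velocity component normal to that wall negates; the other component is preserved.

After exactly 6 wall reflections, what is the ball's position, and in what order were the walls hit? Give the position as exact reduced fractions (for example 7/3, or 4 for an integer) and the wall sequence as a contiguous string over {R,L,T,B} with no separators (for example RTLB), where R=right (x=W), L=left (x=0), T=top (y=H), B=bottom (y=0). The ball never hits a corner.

1. t=2/3 → B at (2/3,0); v=(-2,3)
2. t=1/3 → L at (0,1); v=(2,3)
3. t=8/3 → T at (16/3,9); v=(2,-3)
4. t=1/3 → R at (6,8); v=(-2,-3)
5. t=8/3 → B at (2/3,0); v=(-2,3)
6. t=1/3 → L at (0,1); v=(2,3)

Final position: (0,1)
Wall sequence: BLTRBL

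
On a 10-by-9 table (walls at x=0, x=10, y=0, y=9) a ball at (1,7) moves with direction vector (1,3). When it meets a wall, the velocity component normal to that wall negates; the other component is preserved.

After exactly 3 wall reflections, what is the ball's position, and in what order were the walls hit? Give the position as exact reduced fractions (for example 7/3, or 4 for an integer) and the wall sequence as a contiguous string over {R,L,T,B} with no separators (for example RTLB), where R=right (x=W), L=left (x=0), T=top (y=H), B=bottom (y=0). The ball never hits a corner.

Final position: (23/3,9)
Wall sequence: TBT

1. t=2/3 → T at (5/3,9); v=(1,-3)
2. t=3 → B at (14/3,0); v=(1,3)
3. t=3 → T at (23/3,9); v=(1,-3)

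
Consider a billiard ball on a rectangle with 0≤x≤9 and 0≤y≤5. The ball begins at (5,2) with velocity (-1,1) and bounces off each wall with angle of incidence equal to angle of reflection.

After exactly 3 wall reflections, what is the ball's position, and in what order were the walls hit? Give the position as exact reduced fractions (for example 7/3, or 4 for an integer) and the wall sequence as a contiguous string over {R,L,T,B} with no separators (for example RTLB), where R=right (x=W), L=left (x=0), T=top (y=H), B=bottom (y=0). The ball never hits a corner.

1. t=3 → T at (2,5); v=(-1,-1)
2. t=2 → L at (0,3); v=(1,-1)
3. t=3 → B at (3,0); v=(1,1)

Final position: (3,0)
Wall sequence: TLB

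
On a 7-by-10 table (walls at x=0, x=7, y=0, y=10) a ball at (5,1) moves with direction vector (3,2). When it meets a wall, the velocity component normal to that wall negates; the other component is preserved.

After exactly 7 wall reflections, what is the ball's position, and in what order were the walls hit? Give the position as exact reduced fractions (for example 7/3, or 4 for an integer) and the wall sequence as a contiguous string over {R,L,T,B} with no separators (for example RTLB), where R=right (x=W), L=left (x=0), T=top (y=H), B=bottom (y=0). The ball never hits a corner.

1. t=2/3 → R at (7,7/3); v=(-3,2)
2. t=7/3 → L at (0,7); v=(3,2)
3. t=3/2 → T at (9/2,10); v=(3,-2)
4. t=5/6 → R at (7,25/3); v=(-3,-2)
5. t=7/3 → L at (0,11/3); v=(3,-2)
6. t=11/6 → B at (11/2,0); v=(3,2)
7. t=1/2 → R at (7,1); v=(-3,2)

Final position: (7,1)
Wall sequence: RLTRLBR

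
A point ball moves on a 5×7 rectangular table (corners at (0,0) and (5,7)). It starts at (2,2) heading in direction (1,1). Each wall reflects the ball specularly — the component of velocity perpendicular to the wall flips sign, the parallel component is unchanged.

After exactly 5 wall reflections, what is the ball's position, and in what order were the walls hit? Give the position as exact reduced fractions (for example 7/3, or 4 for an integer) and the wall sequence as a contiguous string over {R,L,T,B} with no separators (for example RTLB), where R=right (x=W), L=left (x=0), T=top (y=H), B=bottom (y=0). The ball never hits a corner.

1. t=3 → R at (5,5); v=(-1,1)
2. t=2 → T at (3,7); v=(-1,-1)
3. t=3 → L at (0,4); v=(1,-1)
4. t=4 → B at (4,0); v=(1,1)
5. t=1 → R at (5,1); v=(-1,1)

Final position: (5,1)
Wall sequence: RTLBR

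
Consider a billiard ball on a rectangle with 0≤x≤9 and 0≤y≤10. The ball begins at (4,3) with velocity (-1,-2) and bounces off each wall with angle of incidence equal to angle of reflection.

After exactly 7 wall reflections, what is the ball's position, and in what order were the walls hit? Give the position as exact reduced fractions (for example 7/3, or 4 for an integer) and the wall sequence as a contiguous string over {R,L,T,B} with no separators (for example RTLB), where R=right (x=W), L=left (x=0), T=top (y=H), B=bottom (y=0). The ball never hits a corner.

1. t=3/2 → B at (5/2,0); v=(-1,2)
2. t=5/2 → L at (0,5); v=(1,2)
3. t=5/2 → T at (5/2,10); v=(1,-2)
4. t=5 → B at (15/2,0); v=(1,2)
5. t=3/2 → R at (9,3); v=(-1,2)
6. t=7/2 → T at (11/2,10); v=(-1,-2)
7. t=5 → B at (1/2,0); v=(-1,2)

Final position: (1/2,0)
Wall sequence: BLTBRTB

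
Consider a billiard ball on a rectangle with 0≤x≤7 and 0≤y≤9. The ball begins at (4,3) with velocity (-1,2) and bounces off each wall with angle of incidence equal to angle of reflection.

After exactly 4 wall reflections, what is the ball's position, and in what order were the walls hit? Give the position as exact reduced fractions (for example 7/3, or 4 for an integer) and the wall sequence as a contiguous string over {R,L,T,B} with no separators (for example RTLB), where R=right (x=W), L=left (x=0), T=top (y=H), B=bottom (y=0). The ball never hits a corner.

1. t=3 → T at (1,9); v=(-1,-2)
2. t=1 → L at (0,7); v=(1,-2)
3. t=7/2 → B at (7/2,0); v=(1,2)
4. t=7/2 → R at (7,7); v=(-1,2)

Final position: (7,7)
Wall sequence: TLBR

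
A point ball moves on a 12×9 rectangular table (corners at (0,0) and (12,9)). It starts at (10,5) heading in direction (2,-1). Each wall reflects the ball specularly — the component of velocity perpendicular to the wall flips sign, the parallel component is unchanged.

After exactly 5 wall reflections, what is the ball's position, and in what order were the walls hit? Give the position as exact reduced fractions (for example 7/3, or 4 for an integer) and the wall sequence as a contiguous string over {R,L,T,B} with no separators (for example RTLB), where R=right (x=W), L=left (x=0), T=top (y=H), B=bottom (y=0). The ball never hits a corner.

Final position: (10,9)
Wall sequence: RBLRT

1. t=1 → R at (12,4); v=(-2,-1)
2. t=4 → B at (4,0); v=(-2,1)
3. t=2 → L at (0,2); v=(2,1)
4. t=6 → R at (12,8); v=(-2,1)
5. t=1 → T at (10,9); v=(-2,-1)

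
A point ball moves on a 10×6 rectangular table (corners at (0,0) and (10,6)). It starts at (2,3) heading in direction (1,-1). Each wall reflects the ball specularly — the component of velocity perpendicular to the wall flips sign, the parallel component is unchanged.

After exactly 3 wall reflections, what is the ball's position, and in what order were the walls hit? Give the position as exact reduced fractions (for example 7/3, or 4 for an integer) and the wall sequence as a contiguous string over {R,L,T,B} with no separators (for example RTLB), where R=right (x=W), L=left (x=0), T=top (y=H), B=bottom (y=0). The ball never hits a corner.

1. t=3 → B at (5,0); v=(1,1)
2. t=5 → R at (10,5); v=(-1,1)
3. t=1 → T at (9,6); v=(-1,-1)

Final position: (9,6)
Wall sequence: BRT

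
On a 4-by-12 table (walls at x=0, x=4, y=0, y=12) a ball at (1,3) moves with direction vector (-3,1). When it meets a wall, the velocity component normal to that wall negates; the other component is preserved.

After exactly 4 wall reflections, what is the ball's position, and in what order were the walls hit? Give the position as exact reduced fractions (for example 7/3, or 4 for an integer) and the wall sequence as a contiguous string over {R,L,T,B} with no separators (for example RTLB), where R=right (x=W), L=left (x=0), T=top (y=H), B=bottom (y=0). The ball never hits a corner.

1. t=1/3 → L at (0,10/3); v=(3,1)
2. t=4/3 → R at (4,14/3); v=(-3,1)
3. t=4/3 → L at (0,6); v=(3,1)
4. t=4/3 → R at (4,22/3); v=(-3,1)

Final position: (4,22/3)
Wall sequence: LRLR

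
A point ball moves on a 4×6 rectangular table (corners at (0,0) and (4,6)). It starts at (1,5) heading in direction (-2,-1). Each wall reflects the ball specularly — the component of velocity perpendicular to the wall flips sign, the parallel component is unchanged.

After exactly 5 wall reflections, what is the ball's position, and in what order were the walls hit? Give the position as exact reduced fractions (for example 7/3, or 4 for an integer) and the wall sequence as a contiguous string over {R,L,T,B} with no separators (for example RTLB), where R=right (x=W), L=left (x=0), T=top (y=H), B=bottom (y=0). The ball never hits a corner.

1. t=1/2 → L at (0,9/2); v=(2,-1)
2. t=2 → R at (4,5/2); v=(-2,-1)
3. t=2 → L at (0,1/2); v=(2,-1)
4. t=1/2 → B at (1,0); v=(2,1)
5. t=3/2 → R at (4,3/2); v=(-2,1)

Final position: (4,3/2)
Wall sequence: LRLBR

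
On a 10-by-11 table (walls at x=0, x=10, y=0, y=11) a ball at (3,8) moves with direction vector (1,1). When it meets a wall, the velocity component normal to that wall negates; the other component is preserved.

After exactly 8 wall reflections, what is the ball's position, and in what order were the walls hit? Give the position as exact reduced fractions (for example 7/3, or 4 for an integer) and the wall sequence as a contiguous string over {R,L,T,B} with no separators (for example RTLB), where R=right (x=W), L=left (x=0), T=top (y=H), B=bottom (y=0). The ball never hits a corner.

Final position: (0,1)
Wall sequence: TRBLTRBL

1. t=3 → T at (6,11); v=(1,-1)
2. t=4 → R at (10,7); v=(-1,-1)
3. t=7 → B at (3,0); v=(-1,1)
4. t=3 → L at (0,3); v=(1,1)
5. t=8 → T at (8,11); v=(1,-1)
6. t=2 → R at (10,9); v=(-1,-1)
7. t=9 → B at (1,0); v=(-1,1)
8. t=1 → L at (0,1); v=(1,1)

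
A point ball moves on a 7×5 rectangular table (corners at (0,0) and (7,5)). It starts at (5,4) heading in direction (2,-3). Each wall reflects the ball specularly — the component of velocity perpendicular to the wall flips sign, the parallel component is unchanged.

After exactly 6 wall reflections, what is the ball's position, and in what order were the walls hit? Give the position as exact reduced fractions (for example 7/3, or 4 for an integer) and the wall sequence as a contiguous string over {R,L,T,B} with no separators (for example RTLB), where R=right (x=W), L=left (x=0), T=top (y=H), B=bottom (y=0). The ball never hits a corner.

Final position: (11/3,5)
Wall sequence: RBTLBT

1. t=1 → R at (7,1); v=(-2,-3)
2. t=1/3 → B at (19/3,0); v=(-2,3)
3. t=5/3 → T at (3,5); v=(-2,-3)
4. t=3/2 → L at (0,1/2); v=(2,-3)
5. t=1/6 → B at (1/3,0); v=(2,3)
6. t=5/3 → T at (11/3,5); v=(2,-3)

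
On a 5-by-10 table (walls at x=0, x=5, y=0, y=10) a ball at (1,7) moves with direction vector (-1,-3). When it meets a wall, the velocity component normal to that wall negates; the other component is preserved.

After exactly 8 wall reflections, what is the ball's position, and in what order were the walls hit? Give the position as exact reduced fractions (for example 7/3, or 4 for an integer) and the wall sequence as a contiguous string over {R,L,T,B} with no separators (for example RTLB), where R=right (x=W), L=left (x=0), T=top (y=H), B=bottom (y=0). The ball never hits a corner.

Final position: (14/3,0)
Wall sequence: LBTRBLTB

1. t=1 → L at (0,4); v=(1,-3)
2. t=4/3 → B at (4/3,0); v=(1,3)
3. t=10/3 → T at (14/3,10); v=(1,-3)
4. t=1/3 → R at (5,9); v=(-1,-3)
5. t=3 → B at (2,0); v=(-1,3)
6. t=2 → L at (0,6); v=(1,3)
7. t=4/3 → T at (4/3,10); v=(1,-3)
8. t=10/3 → B at (14/3,0); v=(1,3)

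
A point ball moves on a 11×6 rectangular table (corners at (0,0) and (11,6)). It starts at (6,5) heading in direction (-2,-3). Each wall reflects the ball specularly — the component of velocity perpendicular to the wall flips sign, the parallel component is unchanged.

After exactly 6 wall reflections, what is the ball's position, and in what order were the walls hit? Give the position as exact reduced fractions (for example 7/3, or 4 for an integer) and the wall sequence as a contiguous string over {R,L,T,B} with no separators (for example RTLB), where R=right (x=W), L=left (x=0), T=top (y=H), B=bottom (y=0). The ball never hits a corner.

1. t=5/3 → B at (8/3,0); v=(-2,3)
2. t=4/3 → L at (0,4); v=(2,3)
3. t=2/3 → T at (4/3,6); v=(2,-3)
4. t=2 → B at (16/3,0); v=(2,3)
5. t=2 → T at (28/3,6); v=(2,-3)
6. t=5/6 → R at (11,7/2); v=(-2,-3)

Final position: (11,7/2)
Wall sequence: BLTBTR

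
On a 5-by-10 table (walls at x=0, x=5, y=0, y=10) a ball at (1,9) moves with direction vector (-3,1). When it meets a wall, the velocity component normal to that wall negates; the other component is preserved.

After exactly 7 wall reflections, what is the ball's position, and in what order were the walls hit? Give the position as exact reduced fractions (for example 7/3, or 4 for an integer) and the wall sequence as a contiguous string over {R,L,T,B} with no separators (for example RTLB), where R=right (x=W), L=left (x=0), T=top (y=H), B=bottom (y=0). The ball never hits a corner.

1. t=1/3 → L at (0,28/3); v=(3,1)
2. t=2/3 → T at (2,10); v=(3,-1)
3. t=1 → R at (5,9); v=(-3,-1)
4. t=5/3 → L at (0,22/3); v=(3,-1)
5. t=5/3 → R at (5,17/3); v=(-3,-1)
6. t=5/3 → L at (0,4); v=(3,-1)
7. t=5/3 → R at (5,7/3); v=(-3,-1)

Final position: (5,7/3)
Wall sequence: LTRLRLR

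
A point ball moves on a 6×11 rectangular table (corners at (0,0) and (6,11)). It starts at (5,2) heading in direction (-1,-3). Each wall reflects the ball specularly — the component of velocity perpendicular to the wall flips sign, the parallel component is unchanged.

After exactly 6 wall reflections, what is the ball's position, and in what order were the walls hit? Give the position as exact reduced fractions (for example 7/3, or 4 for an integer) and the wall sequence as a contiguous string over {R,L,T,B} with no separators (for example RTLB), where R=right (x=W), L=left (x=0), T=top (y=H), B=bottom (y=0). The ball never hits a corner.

Final position: (16/3,11)
Wall sequence: BTLBRT

1. t=2/3 → B at (13/3,0); v=(-1,3)
2. t=11/3 → T at (2/3,11); v=(-1,-3)
3. t=2/3 → L at (0,9); v=(1,-3)
4. t=3 → B at (3,0); v=(1,3)
5. t=3 → R at (6,9); v=(-1,3)
6. t=2/3 → T at (16/3,11); v=(-1,-3)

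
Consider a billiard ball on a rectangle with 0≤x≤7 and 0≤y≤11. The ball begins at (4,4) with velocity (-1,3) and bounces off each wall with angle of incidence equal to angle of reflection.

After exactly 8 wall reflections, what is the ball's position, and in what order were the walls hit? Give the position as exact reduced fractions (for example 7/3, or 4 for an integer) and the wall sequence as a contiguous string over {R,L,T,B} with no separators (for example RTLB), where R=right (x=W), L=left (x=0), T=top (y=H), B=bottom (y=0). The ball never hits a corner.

Final position: (0,8)
Wall sequence: TLBTRBTL

1. t=7/3 → T at (5/3,11); v=(-1,-3)
2. t=5/3 → L at (0,6); v=(1,-3)
3. t=2 → B at (2,0); v=(1,3)
4. t=11/3 → T at (17/3,11); v=(1,-3)
5. t=4/3 → R at (7,7); v=(-1,-3)
6. t=7/3 → B at (14/3,0); v=(-1,3)
7. t=11/3 → T at (1,11); v=(-1,-3)
8. t=1 → L at (0,8); v=(1,-3)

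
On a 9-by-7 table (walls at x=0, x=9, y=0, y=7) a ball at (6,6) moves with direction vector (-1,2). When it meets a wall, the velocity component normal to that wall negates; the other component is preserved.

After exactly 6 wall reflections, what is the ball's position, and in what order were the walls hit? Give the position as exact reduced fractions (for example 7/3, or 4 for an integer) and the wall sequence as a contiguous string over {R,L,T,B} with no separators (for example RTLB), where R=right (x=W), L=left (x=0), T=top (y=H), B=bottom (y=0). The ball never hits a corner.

1. t=1/2 → T at (11/2,7); v=(-1,-2)
2. t=7/2 → B at (2,0); v=(-1,2)
3. t=2 → L at (0,4); v=(1,2)
4. t=3/2 → T at (3/2,7); v=(1,-2)
5. t=7/2 → B at (5,0); v=(1,2)
6. t=7/2 → T at (17/2,7); v=(1,-2)

Final position: (17/2,7)
Wall sequence: TBLTBT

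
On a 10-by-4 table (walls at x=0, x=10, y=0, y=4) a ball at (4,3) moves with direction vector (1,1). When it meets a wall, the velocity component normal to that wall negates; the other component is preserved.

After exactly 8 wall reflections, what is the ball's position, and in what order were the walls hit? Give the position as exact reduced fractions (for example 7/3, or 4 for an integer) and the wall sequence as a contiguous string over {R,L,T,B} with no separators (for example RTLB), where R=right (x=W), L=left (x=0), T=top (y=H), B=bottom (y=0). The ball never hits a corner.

Final position: (5,0)
Wall sequence: TBRTBLTB

1. t=1 → T at (5,4); v=(1,-1)
2. t=4 → B at (9,0); v=(1,1)
3. t=1 → R at (10,1); v=(-1,1)
4. t=3 → T at (7,4); v=(-1,-1)
5. t=4 → B at (3,0); v=(-1,1)
6. t=3 → L at (0,3); v=(1,1)
7. t=1 → T at (1,4); v=(1,-1)
8. t=4 → B at (5,0); v=(1,1)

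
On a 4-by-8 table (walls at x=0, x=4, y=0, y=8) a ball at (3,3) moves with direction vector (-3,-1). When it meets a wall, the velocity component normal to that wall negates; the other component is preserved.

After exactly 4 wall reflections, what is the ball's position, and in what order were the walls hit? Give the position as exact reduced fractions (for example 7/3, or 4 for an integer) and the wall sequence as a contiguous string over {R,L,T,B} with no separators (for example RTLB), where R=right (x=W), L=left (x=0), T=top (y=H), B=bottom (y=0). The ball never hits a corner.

1. t=1 → L at (0,2); v=(3,-1)
2. t=4/3 → R at (4,2/3); v=(-3,-1)
3. t=2/3 → B at (2,0); v=(-3,1)
4. t=2/3 → L at (0,2/3); v=(3,1)

Final position: (0,2/3)
Wall sequence: LRBL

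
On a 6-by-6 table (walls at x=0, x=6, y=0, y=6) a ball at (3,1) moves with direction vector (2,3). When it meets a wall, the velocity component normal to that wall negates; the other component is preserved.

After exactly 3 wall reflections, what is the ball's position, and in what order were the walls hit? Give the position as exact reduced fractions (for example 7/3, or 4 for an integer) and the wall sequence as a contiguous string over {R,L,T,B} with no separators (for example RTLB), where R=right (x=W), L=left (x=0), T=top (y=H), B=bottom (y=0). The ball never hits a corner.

1. t=3/2 → R at (6,11/2); v=(-2,3)
2. t=1/6 → T at (17/3,6); v=(-2,-3)
3. t=2 → B at (5/3,0); v=(-2,3)

Final position: (5/3,0)
Wall sequence: RTB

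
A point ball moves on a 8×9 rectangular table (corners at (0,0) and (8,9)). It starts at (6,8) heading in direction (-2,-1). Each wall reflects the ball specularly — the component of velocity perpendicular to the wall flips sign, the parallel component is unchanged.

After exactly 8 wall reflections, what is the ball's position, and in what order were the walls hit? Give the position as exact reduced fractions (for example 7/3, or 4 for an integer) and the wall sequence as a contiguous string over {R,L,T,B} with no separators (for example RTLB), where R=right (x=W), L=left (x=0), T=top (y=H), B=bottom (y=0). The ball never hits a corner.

1. t=3 → L at (0,5); v=(2,-1)
2. t=4 → R at (8,1); v=(-2,-1)
3. t=1 → B at (6,0); v=(-2,1)
4. t=3 → L at (0,3); v=(2,1)
5. t=4 → R at (8,7); v=(-2,1)
6. t=2 → T at (4,9); v=(-2,-1)
7. t=2 → L at (0,7); v=(2,-1)
8. t=4 → R at (8,3); v=(-2,-1)

Final position: (8,3)
Wall sequence: LRBLRTLR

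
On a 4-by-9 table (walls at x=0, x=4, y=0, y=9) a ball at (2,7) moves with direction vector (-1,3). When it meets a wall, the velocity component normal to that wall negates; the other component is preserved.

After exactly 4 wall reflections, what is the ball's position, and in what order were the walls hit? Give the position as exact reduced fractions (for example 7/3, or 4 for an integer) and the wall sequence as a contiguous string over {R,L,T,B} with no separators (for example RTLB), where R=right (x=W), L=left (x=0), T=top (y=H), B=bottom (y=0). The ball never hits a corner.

Final position: (4,7)
Wall sequence: TLBR

1. t=2/3 → T at (4/3,9); v=(-1,-3)
2. t=4/3 → L at (0,5); v=(1,-3)
3. t=5/3 → B at (5/3,0); v=(1,3)
4. t=7/3 → R at (4,7); v=(-1,3)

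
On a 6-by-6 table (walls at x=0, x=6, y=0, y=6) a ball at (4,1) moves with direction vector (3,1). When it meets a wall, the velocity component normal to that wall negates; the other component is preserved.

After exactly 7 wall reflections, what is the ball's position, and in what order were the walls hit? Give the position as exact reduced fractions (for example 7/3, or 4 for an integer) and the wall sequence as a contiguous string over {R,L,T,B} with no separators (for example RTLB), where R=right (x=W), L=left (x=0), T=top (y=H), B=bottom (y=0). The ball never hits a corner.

1. t=2/3 → R at (6,5/3); v=(-3,1)
2. t=2 → L at (0,11/3); v=(3,1)
3. t=2 → R at (6,17/3); v=(-3,1)
4. t=1/3 → T at (5,6); v=(-3,-1)
5. t=5/3 → L at (0,13/3); v=(3,-1)
6. t=2 → R at (6,7/3); v=(-3,-1)
7. t=2 → L at (0,1/3); v=(3,-1)

Final position: (0,1/3)
Wall sequence: RLRTLRL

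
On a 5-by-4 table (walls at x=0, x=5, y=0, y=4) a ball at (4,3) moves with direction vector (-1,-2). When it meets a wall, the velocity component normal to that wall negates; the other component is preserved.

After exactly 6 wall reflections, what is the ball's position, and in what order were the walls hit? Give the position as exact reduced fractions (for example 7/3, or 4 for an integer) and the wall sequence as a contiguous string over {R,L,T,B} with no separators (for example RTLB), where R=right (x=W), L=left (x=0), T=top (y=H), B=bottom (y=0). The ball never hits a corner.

1. t=3/2 → B at (5/2,0); v=(-1,2)
2. t=2 → T at (1/2,4); v=(-1,-2)
3. t=1/2 → L at (0,3); v=(1,-2)
4. t=3/2 → B at (3/2,0); v=(1,2)
5. t=2 → T at (7/2,4); v=(1,-2)
6. t=3/2 → R at (5,1); v=(-1,-2)

Final position: (5,1)
Wall sequence: BTLBTR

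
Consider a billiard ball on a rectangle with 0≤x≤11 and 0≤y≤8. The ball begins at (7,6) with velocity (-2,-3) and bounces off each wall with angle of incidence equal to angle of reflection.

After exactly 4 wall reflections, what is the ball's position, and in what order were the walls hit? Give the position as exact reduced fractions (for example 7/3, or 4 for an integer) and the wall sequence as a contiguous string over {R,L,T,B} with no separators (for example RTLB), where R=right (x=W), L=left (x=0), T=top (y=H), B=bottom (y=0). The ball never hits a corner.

Final position: (23/3,0)
Wall sequence: BLTB

1. t=2 → B at (3,0); v=(-2,3)
2. t=3/2 → L at (0,9/2); v=(2,3)
3. t=7/6 → T at (7/3,8); v=(2,-3)
4. t=8/3 → B at (23/3,0); v=(2,3)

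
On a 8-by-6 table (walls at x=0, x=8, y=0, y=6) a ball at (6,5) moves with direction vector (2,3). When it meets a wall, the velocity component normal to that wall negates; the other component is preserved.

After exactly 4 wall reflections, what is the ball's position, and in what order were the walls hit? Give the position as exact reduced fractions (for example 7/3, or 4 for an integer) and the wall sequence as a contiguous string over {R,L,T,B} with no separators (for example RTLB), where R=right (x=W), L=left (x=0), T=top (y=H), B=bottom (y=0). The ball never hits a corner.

1. t=1/3 → T at (20/3,6); v=(2,-3)
2. t=2/3 → R at (8,4); v=(-2,-3)
3. t=4/3 → B at (16/3,0); v=(-2,3)
4. t=2 → T at (4/3,6); v=(-2,-3)

Final position: (4/3,6)
Wall sequence: TRBT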